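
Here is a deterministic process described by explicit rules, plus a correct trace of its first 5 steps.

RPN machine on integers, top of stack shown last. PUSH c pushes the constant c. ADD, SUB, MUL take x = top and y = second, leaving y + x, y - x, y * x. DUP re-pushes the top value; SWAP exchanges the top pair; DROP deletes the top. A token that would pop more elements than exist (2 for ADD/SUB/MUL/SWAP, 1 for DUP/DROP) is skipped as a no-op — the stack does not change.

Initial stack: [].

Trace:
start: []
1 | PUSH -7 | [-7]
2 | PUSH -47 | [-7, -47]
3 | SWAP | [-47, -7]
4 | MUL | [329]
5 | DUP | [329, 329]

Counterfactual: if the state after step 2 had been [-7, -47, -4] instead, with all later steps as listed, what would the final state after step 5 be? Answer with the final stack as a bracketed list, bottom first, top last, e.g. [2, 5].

[-7, 188, 188]

state after step 2 := [-7, -47, -4]
3 | SWAP | [-7, -4, -47]
4 | MUL | [-7, 188]
5 | DUP | [-7, 188, 188]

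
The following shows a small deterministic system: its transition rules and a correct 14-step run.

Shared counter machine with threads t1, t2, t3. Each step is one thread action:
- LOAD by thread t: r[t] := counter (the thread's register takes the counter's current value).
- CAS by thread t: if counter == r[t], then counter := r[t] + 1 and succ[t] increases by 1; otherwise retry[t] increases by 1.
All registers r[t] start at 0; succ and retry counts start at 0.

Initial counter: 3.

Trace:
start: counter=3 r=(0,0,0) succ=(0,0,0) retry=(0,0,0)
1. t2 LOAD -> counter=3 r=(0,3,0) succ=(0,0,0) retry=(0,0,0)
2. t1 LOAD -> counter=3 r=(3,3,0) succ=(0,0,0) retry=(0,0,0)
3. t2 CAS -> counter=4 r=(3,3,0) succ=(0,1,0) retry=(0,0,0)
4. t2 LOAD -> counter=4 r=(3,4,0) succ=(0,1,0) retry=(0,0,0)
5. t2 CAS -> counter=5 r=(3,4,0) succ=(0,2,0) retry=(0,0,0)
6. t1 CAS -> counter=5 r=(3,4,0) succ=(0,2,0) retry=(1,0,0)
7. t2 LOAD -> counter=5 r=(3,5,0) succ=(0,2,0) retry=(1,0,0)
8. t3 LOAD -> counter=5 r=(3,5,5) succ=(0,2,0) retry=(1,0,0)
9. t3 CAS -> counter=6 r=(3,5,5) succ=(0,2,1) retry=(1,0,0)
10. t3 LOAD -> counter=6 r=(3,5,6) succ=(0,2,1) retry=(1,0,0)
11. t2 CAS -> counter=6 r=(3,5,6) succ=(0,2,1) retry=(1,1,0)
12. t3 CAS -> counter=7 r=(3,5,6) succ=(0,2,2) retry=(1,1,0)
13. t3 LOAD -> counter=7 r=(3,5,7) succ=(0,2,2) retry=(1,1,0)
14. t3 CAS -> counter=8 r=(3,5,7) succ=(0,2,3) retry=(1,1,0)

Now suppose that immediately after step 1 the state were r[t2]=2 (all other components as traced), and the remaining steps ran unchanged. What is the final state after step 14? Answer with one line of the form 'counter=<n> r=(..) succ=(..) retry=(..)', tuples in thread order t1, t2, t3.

counter=7 r=(3,4,6) succ=(0,1,3) retry=(1,2,0)

state after step 1 := counter=3 r=(0,2,0) succ=(0,0,0) retry=(0,0,0)
2. t1 LOAD -> counter=3 r=(3,2,0) succ=(0,0,0) retry=(0,0,0)
3. t2 CAS -> counter=3 r=(3,2,0) succ=(0,0,0) retry=(0,1,0)
4. t2 LOAD -> counter=3 r=(3,3,0) succ=(0,0,0) retry=(0,1,0)
5. t2 CAS -> counter=4 r=(3,3,0) succ=(0,1,0) retry=(0,1,0)
6. t1 CAS -> counter=4 r=(3,3,0) succ=(0,1,0) retry=(1,1,0)
7. t2 LOAD -> counter=4 r=(3,4,0) succ=(0,1,0) retry=(1,1,0)
8. t3 LOAD -> counter=4 r=(3,4,4) succ=(0,1,0) retry=(1,1,0)
9. t3 CAS -> counter=5 r=(3,4,4) succ=(0,1,1) retry=(1,1,0)
10. t3 LOAD -> counter=5 r=(3,4,5) succ=(0,1,1) retry=(1,1,0)
11. t2 CAS -> counter=5 r=(3,4,5) succ=(0,1,1) retry=(1,2,0)
12. t3 CAS -> counter=6 r=(3,4,5) succ=(0,1,2) retry=(1,2,0)
13. t3 LOAD -> counter=6 r=(3,4,6) succ=(0,1,2) retry=(1,2,0)
14. t3 CAS -> counter=7 r=(3,4,6) succ=(0,1,3) retry=(1,2,0)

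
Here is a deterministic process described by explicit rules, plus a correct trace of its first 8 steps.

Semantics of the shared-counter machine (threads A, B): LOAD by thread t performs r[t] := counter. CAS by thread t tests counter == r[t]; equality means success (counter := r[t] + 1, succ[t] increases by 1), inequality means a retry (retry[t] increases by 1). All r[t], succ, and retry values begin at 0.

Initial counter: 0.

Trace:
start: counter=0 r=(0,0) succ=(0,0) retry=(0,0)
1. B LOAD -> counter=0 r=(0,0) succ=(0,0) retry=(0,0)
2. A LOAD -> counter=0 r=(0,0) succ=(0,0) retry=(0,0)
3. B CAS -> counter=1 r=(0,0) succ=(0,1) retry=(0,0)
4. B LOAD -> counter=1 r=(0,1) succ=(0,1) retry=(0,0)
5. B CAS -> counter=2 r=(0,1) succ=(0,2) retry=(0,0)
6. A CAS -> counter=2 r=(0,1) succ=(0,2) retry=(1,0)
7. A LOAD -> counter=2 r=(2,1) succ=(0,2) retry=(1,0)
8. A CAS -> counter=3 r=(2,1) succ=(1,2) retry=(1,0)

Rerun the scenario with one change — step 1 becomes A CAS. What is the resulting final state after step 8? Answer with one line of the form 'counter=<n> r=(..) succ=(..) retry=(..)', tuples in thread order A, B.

(re-executing from step 1 with the substitution; state before step 1: counter=0 r=(0,0) succ=(0,0) retry=(0,0))
1. A CAS -> counter=1 r=(0,0) succ=(1,0) retry=(0,0)
2. A LOAD -> counter=1 r=(1,0) succ=(1,0) retry=(0,0)
3. B CAS -> counter=1 r=(1,0) succ=(1,0) retry=(0,1)
4. B LOAD -> counter=1 r=(1,1) succ=(1,0) retry=(0,1)
5. B CAS -> counter=2 r=(1,1) succ=(1,1) retry=(0,1)
6. A CAS -> counter=2 r=(1,1) succ=(1,1) retry=(1,1)
7. A LOAD -> counter=2 r=(2,1) succ=(1,1) retry=(1,1)
8. A CAS -> counter=3 r=(2,1) succ=(2,1) retry=(1,1)

counter=3 r=(2,1) succ=(2,1) retry=(1,1)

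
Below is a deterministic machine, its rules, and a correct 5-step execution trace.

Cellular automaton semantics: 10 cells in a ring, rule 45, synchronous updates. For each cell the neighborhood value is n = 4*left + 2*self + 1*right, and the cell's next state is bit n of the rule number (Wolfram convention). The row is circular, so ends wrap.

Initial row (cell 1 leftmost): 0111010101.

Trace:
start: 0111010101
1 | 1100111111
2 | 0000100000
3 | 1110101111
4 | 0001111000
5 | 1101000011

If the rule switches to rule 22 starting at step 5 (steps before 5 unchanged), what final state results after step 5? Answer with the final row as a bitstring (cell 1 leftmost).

0010000100

(re-executing step 5 under rule 22; state before step 5: 0001111000)
5 | 0010000100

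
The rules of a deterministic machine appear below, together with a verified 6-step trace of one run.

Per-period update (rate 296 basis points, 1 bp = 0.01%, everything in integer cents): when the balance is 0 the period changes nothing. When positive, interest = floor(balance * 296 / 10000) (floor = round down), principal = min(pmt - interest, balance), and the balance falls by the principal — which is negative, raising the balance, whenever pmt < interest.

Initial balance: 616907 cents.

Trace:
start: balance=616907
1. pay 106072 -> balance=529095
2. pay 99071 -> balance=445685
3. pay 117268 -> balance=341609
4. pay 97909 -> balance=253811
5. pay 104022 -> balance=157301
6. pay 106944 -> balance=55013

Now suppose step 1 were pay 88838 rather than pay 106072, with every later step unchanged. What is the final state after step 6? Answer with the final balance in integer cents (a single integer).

74953

(re-executing from step 1 with the substitution; state before step 1: balance=616907)
1. pay 88838 -> balance=546329
2. pay 99071 -> balance=463429
3. pay 117268 -> balance=359878
4. pay 97909 -> balance=272621
5. pay 104022 -> balance=176668
6. pay 106944 -> balance=74953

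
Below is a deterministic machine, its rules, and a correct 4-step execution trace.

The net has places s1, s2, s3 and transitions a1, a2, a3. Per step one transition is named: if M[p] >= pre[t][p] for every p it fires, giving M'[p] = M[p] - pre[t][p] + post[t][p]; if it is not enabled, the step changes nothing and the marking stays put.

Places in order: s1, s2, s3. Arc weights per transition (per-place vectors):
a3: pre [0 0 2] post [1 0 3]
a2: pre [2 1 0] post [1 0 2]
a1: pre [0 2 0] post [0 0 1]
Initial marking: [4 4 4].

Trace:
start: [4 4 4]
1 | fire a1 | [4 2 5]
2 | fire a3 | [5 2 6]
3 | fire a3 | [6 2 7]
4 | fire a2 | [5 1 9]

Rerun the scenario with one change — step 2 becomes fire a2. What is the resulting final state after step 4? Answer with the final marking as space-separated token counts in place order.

3 0 10

(re-executing from step 2 with the substitution; state before step 2: [4 2 5])
2 | fire a2 | [3 1 7]
3 | fire a3 | [4 1 8]
4 | fire a2 | [3 0 10]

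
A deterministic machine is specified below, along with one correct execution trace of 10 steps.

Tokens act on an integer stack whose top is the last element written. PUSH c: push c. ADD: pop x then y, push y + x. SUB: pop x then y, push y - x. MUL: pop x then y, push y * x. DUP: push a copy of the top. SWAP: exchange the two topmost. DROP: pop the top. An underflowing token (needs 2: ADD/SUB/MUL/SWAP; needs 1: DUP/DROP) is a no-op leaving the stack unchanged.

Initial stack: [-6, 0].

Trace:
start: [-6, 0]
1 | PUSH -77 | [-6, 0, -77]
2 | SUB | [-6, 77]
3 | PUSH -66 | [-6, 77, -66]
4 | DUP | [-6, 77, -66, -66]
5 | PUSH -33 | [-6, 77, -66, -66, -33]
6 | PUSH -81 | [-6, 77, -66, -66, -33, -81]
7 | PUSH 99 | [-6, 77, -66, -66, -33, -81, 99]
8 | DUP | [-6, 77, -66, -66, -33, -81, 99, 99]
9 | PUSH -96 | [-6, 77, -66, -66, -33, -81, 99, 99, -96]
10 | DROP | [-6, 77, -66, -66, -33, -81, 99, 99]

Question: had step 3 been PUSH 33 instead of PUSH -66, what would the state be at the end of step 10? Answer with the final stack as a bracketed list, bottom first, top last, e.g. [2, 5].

(re-executing from step 3 with the substitution; state before step 3: [-6, 77])
3 | PUSH 33 | [-6, 77, 33]
4 | DUP | [-6, 77, 33, 33]
5 | PUSH -33 | [-6, 77, 33, 33, -33]
6 | PUSH -81 | [-6, 77, 33, 33, -33, -81]
7 | PUSH 99 | [-6, 77, 33, 33, -33, -81, 99]
8 | DUP | [-6, 77, 33, 33, -33, -81, 99, 99]
9 | PUSH -96 | [-6, 77, 33, 33, -33, -81, 99, 99, -96]
10 | DROP | [-6, 77, 33, 33, -33, -81, 99, 99]

[-6, 77, 33, 33, -33, -81, 99, 99]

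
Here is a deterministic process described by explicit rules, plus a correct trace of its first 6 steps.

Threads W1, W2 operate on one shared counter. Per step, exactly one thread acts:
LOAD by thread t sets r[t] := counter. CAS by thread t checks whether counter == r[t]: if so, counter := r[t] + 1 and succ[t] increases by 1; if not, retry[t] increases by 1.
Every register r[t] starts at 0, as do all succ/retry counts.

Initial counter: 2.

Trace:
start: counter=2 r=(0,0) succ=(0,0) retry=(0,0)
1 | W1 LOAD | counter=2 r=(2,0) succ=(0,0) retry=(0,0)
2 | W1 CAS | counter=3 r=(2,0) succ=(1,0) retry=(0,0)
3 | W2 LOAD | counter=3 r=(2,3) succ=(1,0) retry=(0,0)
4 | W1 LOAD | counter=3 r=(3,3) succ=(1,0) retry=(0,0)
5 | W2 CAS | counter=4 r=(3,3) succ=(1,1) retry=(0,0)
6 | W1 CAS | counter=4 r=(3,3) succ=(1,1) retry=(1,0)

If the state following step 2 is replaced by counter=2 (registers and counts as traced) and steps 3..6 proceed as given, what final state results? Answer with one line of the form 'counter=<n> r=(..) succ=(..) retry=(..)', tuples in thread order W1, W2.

counter=3 r=(2,2) succ=(1,1) retry=(1,0)

state after step 2 := counter=2 r=(2,0) succ=(1,0) retry=(0,0)
3 | W2 LOAD | counter=2 r=(2,2) succ=(1,0) retry=(0,0)
4 | W1 LOAD | counter=2 r=(2,2) succ=(1,0) retry=(0,0)
5 | W2 CAS | counter=3 r=(2,2) succ=(1,1) retry=(0,0)
6 | W1 CAS | counter=3 r=(2,2) succ=(1,1) retry=(1,0)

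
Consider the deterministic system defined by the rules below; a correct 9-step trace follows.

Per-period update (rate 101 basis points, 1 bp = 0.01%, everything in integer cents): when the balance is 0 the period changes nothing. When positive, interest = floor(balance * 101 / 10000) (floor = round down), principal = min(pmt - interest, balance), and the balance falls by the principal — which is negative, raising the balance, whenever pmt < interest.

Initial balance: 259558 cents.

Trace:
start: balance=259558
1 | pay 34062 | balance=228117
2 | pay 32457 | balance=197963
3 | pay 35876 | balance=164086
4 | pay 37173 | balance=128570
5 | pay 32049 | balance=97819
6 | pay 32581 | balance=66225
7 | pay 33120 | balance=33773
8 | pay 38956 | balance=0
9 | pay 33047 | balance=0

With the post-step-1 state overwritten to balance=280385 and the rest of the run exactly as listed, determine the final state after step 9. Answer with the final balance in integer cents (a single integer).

18704

state after step 1 := balance=280385
2 | pay 32457 | balance=250759
3 | pay 35876 | balance=217415
4 | pay 37173 | balance=182437
5 | pay 32049 | balance=152230
6 | pay 32581 | balance=121186
7 | pay 33120 | balance=89289
8 | pay 38956 | balance=51234
9 | pay 33047 | balance=18704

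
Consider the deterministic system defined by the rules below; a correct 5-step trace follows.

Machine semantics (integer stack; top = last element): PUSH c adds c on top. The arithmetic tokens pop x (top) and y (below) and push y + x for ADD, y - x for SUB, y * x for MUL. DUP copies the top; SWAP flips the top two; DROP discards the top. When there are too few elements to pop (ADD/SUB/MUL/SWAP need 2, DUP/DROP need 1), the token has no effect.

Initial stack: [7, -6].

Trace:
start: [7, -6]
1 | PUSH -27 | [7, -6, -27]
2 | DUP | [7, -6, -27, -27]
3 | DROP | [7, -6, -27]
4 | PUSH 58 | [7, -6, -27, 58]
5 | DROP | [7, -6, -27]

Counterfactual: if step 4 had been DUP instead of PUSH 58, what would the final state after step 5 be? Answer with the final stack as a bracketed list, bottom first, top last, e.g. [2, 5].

[7, -6, -27]

(re-executing from step 4 with the substitution; state before step 4: [7, -6, -27])
4 | DUP | [7, -6, -27, -27]
5 | DROP | [7, -6, -27]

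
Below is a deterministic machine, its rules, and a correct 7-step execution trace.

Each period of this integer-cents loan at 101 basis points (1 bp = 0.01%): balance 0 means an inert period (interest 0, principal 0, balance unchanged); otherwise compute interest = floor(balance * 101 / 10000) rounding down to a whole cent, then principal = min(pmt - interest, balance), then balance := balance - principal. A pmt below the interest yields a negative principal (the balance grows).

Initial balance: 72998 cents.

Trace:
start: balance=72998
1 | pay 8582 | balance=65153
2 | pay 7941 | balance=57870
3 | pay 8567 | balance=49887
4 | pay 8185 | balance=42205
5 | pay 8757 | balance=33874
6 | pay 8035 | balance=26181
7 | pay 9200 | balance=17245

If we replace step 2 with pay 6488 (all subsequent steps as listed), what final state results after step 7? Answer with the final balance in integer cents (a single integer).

18773

(re-executing from step 2 with the substitution; state before step 2: balance=65153)
2 | pay 6488 | balance=59323
3 | pay 8567 | balance=51355
4 | pay 8185 | balance=43688
5 | pay 8757 | balance=35372
6 | pay 8035 | balance=27694
7 | pay 9200 | balance=18773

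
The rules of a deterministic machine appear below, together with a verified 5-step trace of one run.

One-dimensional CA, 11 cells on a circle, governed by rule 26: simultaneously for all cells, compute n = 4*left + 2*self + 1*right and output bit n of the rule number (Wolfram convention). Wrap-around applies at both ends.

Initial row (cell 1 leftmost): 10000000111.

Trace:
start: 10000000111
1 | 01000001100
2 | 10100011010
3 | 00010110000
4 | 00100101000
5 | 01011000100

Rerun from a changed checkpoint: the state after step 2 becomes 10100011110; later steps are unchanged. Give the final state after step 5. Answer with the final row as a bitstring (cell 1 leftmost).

01011000100

state after step 2 := 10100011110
3 | 00010110000
4 | 00100101000
5 | 01011000100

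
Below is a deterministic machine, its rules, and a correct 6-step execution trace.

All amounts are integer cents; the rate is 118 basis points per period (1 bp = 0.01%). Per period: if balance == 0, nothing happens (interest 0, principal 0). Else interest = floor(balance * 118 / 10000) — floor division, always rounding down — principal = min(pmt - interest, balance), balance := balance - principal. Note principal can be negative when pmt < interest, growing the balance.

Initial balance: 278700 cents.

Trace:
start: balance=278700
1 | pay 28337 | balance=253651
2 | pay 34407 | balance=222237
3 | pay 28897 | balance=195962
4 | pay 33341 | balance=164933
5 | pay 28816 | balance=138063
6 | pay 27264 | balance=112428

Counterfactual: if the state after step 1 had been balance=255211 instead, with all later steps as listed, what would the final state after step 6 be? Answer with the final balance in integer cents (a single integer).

114082

state after step 1 := balance=255211
2 | pay 34407 | balance=223815
3 | pay 28897 | balance=197559
4 | pay 33341 | balance=166549
5 | pay 28816 | balance=139698
6 | pay 27264 | balance=114082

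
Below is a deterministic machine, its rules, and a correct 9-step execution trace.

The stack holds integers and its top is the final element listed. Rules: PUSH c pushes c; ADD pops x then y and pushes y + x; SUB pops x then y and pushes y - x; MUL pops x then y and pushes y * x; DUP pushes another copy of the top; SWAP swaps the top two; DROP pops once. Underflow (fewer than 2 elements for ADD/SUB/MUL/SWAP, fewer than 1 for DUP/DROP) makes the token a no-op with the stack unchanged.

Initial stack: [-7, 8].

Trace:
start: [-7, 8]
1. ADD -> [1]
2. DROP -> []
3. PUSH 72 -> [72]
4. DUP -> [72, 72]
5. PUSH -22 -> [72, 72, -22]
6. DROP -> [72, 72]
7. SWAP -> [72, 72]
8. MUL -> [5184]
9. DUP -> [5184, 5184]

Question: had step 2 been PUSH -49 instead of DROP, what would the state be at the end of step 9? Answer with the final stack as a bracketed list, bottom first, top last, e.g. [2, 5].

(re-executing from step 2 with the substitution; state before step 2: [1])
2. PUSH -49 -> [1, -49]
3. PUSH 72 -> [1, -49, 72]
4. DUP -> [1, -49, 72, 72]
5. PUSH -22 -> [1, -49, 72, 72, -22]
6. DROP -> [1, -49, 72, 72]
7. SWAP -> [1, -49, 72, 72]
8. MUL -> [1, -49, 5184]
9. DUP -> [1, -49, 5184, 5184]

[1, -49, 5184, 5184]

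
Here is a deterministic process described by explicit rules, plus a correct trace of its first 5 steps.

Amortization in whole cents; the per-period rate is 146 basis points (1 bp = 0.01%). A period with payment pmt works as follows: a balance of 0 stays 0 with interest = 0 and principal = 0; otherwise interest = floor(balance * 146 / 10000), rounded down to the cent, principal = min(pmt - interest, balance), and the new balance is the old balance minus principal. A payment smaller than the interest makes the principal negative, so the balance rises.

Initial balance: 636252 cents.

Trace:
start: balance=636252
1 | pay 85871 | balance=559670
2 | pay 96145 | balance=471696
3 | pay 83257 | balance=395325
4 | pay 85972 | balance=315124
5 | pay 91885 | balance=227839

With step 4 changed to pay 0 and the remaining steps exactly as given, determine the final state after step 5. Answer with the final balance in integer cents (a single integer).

(re-executing from step 4 with the substitution; state before step 4: balance=395325)
4 | pay 0 | balance=401096
5 | pay 91885 | balance=315067

315067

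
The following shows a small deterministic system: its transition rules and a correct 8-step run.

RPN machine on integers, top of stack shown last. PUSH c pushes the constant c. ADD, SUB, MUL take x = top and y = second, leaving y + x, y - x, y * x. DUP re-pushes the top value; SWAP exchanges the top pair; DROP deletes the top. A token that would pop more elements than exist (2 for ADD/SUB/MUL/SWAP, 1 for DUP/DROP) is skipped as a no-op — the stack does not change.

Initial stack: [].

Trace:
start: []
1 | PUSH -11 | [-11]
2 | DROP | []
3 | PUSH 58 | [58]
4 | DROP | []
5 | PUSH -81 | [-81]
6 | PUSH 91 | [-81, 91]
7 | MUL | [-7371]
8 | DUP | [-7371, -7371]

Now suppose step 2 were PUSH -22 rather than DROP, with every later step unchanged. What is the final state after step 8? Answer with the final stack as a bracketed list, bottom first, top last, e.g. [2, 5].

(re-executing from step 2 with the substitution; state before step 2: [-11])
2 | PUSH -22 | [-11, -22]
3 | PUSH 58 | [-11, -22, 58]
4 | DROP | [-11, -22]
5 | PUSH -81 | [-11, -22, -81]
6 | PUSH 91 | [-11, -22, -81, 91]
7 | MUL | [-11, -22, -7371]
8 | DUP | [-11, -22, -7371, -7371]

[-11, -22, -7371, -7371]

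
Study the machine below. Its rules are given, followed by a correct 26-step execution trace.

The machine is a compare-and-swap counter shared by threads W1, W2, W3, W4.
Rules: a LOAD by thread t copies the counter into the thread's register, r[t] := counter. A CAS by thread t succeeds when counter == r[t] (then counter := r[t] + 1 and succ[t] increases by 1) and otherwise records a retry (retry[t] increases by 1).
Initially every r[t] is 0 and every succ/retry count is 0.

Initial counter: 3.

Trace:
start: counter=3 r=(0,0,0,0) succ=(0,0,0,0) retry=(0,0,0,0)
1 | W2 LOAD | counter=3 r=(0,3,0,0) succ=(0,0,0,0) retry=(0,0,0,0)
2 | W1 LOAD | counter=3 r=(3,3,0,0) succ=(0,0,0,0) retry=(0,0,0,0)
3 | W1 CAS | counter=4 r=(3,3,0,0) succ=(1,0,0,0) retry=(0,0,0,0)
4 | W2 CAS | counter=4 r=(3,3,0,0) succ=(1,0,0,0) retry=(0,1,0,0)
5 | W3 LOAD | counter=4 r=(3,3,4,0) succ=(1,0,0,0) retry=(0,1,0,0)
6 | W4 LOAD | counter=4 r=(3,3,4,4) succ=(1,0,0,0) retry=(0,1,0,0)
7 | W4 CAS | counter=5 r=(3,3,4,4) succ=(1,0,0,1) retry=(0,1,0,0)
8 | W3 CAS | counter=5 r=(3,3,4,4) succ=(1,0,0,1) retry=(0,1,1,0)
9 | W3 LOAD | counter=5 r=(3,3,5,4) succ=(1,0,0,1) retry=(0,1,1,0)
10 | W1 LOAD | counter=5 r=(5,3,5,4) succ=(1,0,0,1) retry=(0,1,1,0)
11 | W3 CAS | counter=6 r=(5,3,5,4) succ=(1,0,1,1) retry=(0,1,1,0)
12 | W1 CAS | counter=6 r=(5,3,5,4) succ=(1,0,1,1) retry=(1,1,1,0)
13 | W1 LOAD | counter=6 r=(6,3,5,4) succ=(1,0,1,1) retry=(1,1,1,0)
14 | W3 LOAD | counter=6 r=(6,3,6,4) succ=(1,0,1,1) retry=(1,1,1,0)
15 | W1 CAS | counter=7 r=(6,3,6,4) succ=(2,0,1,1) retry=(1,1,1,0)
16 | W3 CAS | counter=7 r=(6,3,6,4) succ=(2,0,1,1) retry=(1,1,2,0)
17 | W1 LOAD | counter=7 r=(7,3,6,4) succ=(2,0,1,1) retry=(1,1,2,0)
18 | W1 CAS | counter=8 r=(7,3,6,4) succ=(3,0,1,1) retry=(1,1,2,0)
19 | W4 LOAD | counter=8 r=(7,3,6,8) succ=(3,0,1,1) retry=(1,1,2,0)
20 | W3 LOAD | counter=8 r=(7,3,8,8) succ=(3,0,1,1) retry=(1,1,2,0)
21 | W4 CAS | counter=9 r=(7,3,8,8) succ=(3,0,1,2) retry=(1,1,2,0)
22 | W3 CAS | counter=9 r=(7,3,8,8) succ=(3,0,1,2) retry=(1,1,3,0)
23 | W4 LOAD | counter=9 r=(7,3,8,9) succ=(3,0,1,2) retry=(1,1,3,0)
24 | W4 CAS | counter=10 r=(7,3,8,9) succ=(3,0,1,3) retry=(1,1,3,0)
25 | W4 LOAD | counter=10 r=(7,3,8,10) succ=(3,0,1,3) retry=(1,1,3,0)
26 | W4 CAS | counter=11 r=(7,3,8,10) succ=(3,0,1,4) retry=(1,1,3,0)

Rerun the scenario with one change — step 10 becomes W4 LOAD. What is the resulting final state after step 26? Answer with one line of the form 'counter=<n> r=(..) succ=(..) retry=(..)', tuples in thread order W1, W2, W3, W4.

(re-executing from step 10 with the substitution; state before step 10: counter=5 r=(3,3,5,4) succ=(1,0,0,1) retry=(0,1,1,0))
10 | W4 LOAD | counter=5 r=(3,3,5,5) succ=(1,0,0,1) retry=(0,1,1,0)
11 | W3 CAS | counter=6 r=(3,3,5,5) succ=(1,0,1,1) retry=(0,1,1,0)
12 | W1 CAS | counter=6 r=(3,3,5,5) succ=(1,0,1,1) retry=(1,1,1,0)
13 | W1 LOAD | counter=6 r=(6,3,5,5) succ=(1,0,1,1) retry=(1,1,1,0)
14 | W3 LOAD | counter=6 r=(6,3,6,5) succ=(1,0,1,1) retry=(1,1,1,0)
15 | W1 CAS | counter=7 r=(6,3,6,5) succ=(2,0,1,1) retry=(1,1,1,0)
16 | W3 CAS | counter=7 r=(6,3,6,5) succ=(2,0,1,1) retry=(1,1,2,0)
17 | W1 LOAD | counter=7 r=(7,3,6,5) succ=(2,0,1,1) retry=(1,1,2,0)
18 | W1 CAS | counter=8 r=(7,3,6,5) succ=(3,0,1,1) retry=(1,1,2,0)
19 | W4 LOAD | counter=8 r=(7,3,6,8) succ=(3,0,1,1) retry=(1,1,2,0)
20 | W3 LOAD | counter=8 r=(7,3,8,8) succ=(3,0,1,1) retry=(1,1,2,0)
21 | W4 CAS | counter=9 r=(7,3,8,8) succ=(3,0,1,2) retry=(1,1,2,0)
22 | W3 CAS | counter=9 r=(7,3,8,8) succ=(3,0,1,2) retry=(1,1,3,0)
23 | W4 LOAD | counter=9 r=(7,3,8,9) succ=(3,0,1,2) retry=(1,1,3,0)
24 | W4 CAS | counter=10 r=(7,3,8,9) succ=(3,0,1,3) retry=(1,1,3,0)
25 | W4 LOAD | counter=10 r=(7,3,8,10) succ=(3,0,1,3) retry=(1,1,3,0)
26 | W4 CAS | counter=11 r=(7,3,8,10) succ=(3,0,1,4) retry=(1,1,3,0)

counter=11 r=(7,3,8,10) succ=(3,0,1,4) retry=(1,1,3,0)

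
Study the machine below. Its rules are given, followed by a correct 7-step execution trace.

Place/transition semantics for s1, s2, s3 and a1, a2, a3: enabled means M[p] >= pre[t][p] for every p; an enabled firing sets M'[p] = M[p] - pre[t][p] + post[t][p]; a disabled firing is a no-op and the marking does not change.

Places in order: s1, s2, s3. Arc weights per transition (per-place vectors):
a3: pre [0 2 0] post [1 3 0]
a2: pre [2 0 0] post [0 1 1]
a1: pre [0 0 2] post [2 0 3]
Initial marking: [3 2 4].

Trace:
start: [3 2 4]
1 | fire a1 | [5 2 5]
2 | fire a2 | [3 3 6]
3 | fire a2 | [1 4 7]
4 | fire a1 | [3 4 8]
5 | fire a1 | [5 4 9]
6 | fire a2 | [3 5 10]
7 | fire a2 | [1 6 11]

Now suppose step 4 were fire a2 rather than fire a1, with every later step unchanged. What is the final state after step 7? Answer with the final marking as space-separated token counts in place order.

(re-executing from step 4 with the substitution; state before step 4: [1 4 7])
4 | fire a2 | [1 4 7]
5 | fire a1 | [3 4 8]
6 | fire a2 | [1 5 9]
7 | fire a2 | [1 5 9]

1 5 9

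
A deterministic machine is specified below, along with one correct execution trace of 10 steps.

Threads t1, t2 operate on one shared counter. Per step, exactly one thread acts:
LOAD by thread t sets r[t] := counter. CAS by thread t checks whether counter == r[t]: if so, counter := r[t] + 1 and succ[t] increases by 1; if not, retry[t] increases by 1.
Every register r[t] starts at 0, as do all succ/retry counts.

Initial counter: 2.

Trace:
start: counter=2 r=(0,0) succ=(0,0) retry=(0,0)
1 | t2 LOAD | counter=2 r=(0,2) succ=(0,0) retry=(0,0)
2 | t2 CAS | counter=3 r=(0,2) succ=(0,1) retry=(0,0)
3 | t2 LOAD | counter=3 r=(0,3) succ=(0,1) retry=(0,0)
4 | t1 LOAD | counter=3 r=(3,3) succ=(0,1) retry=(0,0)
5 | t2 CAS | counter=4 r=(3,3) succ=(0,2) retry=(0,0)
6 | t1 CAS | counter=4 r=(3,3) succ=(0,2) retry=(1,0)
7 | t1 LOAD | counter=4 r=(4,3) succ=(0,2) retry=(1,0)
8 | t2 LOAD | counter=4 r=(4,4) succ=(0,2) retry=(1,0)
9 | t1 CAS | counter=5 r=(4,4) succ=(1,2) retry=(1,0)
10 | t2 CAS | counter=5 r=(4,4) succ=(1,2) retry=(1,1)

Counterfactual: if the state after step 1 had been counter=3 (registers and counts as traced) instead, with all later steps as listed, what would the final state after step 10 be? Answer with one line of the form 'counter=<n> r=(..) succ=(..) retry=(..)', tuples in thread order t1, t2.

counter=5 r=(4,4) succ=(1,1) retry=(1,2)

state after step 1 := counter=3 r=(0,2) succ=(0,0) retry=(0,0)
2 | t2 CAS | counter=3 r=(0,2) succ=(0,0) retry=(0,1)
3 | t2 LOAD | counter=3 r=(0,3) succ=(0,0) retry=(0,1)
4 | t1 LOAD | counter=3 r=(3,3) succ=(0,0) retry=(0,1)
5 | t2 CAS | counter=4 r=(3,3) succ=(0,1) retry=(0,1)
6 | t1 CAS | counter=4 r=(3,3) succ=(0,1) retry=(1,1)
7 | t1 LOAD | counter=4 r=(4,3) succ=(0,1) retry=(1,1)
8 | t2 LOAD | counter=4 r=(4,4) succ=(0,1) retry=(1,1)
9 | t1 CAS | counter=5 r=(4,4) succ=(1,1) retry=(1,1)
10 | t2 CAS | counter=5 r=(4,4) succ=(1,1) retry=(1,2)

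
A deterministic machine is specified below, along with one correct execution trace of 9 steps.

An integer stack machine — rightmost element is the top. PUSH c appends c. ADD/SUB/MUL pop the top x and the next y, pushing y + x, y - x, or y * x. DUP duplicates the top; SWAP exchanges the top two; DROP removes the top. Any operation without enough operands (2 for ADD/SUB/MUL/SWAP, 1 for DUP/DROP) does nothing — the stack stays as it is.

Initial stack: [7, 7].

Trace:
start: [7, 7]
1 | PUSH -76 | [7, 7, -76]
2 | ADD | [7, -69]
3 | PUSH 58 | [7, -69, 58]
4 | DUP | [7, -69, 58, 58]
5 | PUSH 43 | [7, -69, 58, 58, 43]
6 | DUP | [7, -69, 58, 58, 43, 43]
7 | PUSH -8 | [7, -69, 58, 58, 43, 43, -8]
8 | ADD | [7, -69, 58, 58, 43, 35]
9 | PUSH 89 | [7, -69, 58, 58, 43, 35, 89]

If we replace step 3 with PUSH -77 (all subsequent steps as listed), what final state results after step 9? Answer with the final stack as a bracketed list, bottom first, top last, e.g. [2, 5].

(re-executing from step 3 with the substitution; state before step 3: [7, -69])
3 | PUSH -77 | [7, -69, -77]
4 | DUP | [7, -69, -77, -77]
5 | PUSH 43 | [7, -69, -77, -77, 43]
6 | DUP | [7, -69, -77, -77, 43, 43]
7 | PUSH -8 | [7, -69, -77, -77, 43, 43, -8]
8 | ADD | [7, -69, -77, -77, 43, 35]
9 | PUSH 89 | [7, -69, -77, -77, 43, 35, 89]

[7, -69, -77, -77, 43, 35, 89]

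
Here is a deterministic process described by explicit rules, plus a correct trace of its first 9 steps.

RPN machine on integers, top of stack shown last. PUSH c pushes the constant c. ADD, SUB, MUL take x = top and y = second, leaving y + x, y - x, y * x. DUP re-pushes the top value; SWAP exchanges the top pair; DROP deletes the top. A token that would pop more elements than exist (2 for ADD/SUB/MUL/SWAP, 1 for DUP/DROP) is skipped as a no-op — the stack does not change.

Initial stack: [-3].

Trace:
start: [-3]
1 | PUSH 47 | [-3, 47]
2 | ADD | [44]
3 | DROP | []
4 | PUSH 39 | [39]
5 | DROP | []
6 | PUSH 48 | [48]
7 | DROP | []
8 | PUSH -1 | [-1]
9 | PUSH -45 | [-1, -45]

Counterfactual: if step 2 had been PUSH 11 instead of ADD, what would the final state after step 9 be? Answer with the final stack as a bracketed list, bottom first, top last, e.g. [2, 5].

(re-executing from step 2 with the substitution; state before step 2: [-3, 47])
2 | PUSH 11 | [-3, 47, 11]
3 | DROP | [-3, 47]
4 | PUSH 39 | [-3, 47, 39]
5 | DROP | [-3, 47]
6 | PUSH 48 | [-3, 47, 48]
7 | DROP | [-3, 47]
8 | PUSH -1 | [-3, 47, -1]
9 | PUSH -45 | [-3, 47, -1, -45]

[-3, 47, -1, -45]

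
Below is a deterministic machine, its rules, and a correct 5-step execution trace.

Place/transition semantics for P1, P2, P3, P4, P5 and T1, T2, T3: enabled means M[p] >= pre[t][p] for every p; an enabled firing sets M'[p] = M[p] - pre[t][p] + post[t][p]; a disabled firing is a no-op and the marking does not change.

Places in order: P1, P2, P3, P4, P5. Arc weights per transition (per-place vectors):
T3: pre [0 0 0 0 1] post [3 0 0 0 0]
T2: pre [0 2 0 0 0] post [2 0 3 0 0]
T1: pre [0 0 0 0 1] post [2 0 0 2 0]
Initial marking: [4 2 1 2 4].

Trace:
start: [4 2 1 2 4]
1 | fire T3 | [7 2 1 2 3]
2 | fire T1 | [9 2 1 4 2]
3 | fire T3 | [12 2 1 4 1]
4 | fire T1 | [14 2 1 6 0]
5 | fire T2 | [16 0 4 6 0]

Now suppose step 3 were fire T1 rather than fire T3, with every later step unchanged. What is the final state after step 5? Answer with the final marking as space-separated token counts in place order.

15 0 4 8 0

(re-executing from step 3 with the substitution; state before step 3: [9 2 1 4 2])
3 | fire T1 | [11 2 1 6 1]
4 | fire T1 | [13 2 1 8 0]
5 | fire T2 | [15 0 4 8 0]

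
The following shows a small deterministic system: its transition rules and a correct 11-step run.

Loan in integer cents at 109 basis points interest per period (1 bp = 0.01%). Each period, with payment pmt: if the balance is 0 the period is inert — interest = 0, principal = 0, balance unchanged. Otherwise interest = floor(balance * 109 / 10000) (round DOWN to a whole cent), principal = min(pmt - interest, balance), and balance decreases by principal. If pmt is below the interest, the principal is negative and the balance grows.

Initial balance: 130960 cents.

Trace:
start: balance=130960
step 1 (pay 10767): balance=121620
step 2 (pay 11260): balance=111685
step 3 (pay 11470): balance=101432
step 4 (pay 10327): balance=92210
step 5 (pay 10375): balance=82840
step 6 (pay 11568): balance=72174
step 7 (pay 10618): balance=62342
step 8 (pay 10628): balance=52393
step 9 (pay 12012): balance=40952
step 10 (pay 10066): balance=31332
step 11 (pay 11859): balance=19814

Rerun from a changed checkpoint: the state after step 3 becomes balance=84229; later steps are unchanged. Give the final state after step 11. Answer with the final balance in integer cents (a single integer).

state after step 3 := balance=84229
step 4 (pay 10327): balance=74820
step 5 (pay 10375): balance=65260
step 6 (pay 11568): balance=54403
step 7 (pay 10618): balance=44377
step 8 (pay 10628): balance=34232
step 9 (pay 12012): balance=22593
step 10 (pay 10066): balance=12773
step 11 (pay 11859): balance=1053

1053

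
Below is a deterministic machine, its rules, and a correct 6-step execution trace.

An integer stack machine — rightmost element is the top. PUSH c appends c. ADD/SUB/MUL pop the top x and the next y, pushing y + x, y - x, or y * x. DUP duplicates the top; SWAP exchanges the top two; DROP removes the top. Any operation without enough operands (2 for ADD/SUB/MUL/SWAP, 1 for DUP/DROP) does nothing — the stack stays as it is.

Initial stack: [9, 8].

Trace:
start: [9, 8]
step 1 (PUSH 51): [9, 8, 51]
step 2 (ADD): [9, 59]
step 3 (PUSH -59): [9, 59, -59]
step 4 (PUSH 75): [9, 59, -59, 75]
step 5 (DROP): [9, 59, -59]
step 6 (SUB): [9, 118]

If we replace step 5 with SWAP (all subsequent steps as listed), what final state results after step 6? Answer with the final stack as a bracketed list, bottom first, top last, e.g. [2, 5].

(re-executing from step 5 with the substitution; state before step 5: [9, 59, -59, 75])
step 5 (SWAP): [9, 59, 75, -59]
step 6 (SUB): [9, 59, 134]

[9, 59, 134]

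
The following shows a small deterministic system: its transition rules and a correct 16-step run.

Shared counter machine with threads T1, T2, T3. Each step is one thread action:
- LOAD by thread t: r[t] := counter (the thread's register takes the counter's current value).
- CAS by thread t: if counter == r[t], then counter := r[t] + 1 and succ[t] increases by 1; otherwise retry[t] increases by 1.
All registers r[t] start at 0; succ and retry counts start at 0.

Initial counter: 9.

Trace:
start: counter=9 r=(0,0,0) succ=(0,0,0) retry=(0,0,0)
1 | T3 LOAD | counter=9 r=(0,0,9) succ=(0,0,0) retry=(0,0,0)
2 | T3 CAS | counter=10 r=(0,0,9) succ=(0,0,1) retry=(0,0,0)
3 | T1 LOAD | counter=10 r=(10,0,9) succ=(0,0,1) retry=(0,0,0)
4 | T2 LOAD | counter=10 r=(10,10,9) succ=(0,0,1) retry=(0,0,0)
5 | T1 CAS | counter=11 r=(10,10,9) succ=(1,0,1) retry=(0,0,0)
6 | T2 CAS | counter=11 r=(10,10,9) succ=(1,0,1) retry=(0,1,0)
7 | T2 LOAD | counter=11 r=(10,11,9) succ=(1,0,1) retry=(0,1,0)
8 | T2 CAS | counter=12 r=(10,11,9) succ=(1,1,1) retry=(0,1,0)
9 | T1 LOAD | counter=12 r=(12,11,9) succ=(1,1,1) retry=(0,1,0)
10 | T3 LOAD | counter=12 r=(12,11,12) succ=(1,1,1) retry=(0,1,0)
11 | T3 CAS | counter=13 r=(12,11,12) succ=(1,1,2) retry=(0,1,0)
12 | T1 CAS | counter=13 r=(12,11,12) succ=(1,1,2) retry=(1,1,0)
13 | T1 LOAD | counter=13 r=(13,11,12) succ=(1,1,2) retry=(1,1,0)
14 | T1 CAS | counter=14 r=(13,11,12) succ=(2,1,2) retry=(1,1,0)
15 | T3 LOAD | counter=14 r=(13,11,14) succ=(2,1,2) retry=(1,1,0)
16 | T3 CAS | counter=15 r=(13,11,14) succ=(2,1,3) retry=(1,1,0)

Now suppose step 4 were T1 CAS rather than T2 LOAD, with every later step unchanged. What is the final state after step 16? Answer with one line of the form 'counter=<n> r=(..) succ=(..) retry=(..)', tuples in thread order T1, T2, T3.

counter=15 r=(13,11,14) succ=(2,1,3) retry=(2,1,0)

(re-executing from step 4 with the substitution; state before step 4: counter=10 r=(10,0,9) succ=(0,0,1) retry=(0,0,0))
4 | T1 CAS | counter=11 r=(10,0,9) succ=(1,0,1) retry=(0,0,0)
5 | T1 CAS | counter=11 r=(10,0,9) succ=(1,0,1) retry=(1,0,0)
6 | T2 CAS | counter=11 r=(10,0,9) succ=(1,0,1) retry=(1,1,0)
7 | T2 LOAD | counter=11 r=(10,11,9) succ=(1,0,1) retry=(1,1,0)
8 | T2 CAS | counter=12 r=(10,11,9) succ=(1,1,1) retry=(1,1,0)
9 | T1 LOAD | counter=12 r=(12,11,9) succ=(1,1,1) retry=(1,1,0)
10 | T3 LOAD | counter=12 r=(12,11,12) succ=(1,1,1) retry=(1,1,0)
11 | T3 CAS | counter=13 r=(12,11,12) succ=(1,1,2) retry=(1,1,0)
12 | T1 CAS | counter=13 r=(12,11,12) succ=(1,1,2) retry=(2,1,0)
13 | T1 LOAD | counter=13 r=(13,11,12) succ=(1,1,2) retry=(2,1,0)
14 | T1 CAS | counter=14 r=(13,11,12) succ=(2,1,2) retry=(2,1,0)
15 | T3 LOAD | counter=14 r=(13,11,14) succ=(2,1,2) retry=(2,1,0)
16 | T3 CAS | counter=15 r=(13,11,14) succ=(2,1,3) retry=(2,1,0)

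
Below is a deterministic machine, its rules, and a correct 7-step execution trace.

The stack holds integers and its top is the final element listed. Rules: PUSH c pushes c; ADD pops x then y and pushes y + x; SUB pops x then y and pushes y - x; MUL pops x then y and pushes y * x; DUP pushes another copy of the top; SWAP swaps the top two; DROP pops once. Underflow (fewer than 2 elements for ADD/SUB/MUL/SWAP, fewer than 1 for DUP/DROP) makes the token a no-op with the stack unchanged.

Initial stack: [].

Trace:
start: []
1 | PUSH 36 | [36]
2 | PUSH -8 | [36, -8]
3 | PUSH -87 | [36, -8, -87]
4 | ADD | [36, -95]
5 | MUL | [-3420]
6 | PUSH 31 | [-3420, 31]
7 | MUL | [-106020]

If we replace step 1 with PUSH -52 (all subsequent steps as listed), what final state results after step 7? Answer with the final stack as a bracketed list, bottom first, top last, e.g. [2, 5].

(re-executing from step 1 with the substitution; state before step 1: [])
1 | PUSH -52 | [-52]
2 | PUSH -8 | [-52, -8]
3 | PUSH -87 | [-52, -8, -87]
4 | ADD | [-52, -95]
5 | MUL | [4940]
6 | PUSH 31 | [4940, 31]
7 | MUL | [153140]

[153140]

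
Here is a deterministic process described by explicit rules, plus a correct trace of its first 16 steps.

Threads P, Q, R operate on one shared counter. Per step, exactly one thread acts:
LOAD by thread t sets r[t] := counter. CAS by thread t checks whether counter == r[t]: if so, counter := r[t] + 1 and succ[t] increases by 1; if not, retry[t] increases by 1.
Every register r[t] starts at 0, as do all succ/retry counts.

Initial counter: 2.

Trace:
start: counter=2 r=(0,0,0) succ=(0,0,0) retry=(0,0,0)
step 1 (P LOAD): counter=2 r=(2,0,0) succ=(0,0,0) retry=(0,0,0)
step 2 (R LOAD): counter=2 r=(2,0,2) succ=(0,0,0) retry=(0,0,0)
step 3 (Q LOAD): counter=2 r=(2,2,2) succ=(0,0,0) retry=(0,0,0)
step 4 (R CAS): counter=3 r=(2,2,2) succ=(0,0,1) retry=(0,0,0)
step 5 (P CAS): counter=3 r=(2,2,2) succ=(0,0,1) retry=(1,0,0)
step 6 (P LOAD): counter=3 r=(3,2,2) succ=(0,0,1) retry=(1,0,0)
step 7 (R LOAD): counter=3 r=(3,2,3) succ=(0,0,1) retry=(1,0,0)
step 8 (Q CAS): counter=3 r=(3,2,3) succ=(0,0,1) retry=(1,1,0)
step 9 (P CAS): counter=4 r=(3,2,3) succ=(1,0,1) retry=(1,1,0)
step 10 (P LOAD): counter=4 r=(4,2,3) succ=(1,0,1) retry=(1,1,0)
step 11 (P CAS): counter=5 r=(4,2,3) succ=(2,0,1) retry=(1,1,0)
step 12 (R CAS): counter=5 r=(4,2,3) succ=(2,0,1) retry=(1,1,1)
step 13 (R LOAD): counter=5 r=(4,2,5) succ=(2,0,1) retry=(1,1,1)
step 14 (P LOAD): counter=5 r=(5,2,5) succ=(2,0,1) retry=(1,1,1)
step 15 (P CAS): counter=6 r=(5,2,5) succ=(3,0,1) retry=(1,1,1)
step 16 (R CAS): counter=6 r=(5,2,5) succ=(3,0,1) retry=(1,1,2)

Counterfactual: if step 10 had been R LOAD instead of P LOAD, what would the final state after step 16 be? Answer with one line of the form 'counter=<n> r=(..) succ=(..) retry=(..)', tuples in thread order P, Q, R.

(re-executing from step 10 with the substitution; state before step 10: counter=4 r=(3,2,3) succ=(1,0,1) retry=(1,1,0))
step 10 (R LOAD): counter=4 r=(3,2,4) succ=(1,0,1) retry=(1,1,0)
step 11 (P CAS): counter=4 r=(3,2,4) succ=(1,0,1) retry=(2,1,0)
step 12 (R CAS): counter=5 r=(3,2,4) succ=(1,0,2) retry=(2,1,0)
step 13 (R LOAD): counter=5 r=(3,2,5) succ=(1,0,2) retry=(2,1,0)
step 14 (P LOAD): counter=5 r=(5,2,5) succ=(1,0,2) retry=(2,1,0)
step 15 (P CAS): counter=6 r=(5,2,5) succ=(2,0,2) retry=(2,1,0)
step 16 (R CAS): counter=6 r=(5,2,5) succ=(2,0,2) retry=(2,1,1)

counter=6 r=(5,2,5) succ=(2,0,2) retry=(2,1,1)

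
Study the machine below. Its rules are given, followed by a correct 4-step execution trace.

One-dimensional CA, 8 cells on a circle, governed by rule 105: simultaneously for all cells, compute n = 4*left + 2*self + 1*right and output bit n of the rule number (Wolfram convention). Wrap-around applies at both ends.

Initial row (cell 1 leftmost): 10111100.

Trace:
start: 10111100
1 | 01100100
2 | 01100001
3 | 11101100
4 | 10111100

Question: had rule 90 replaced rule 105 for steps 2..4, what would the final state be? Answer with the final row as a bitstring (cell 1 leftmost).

(re-executing steps 2..4 under rule 90; state before step 2: 01100100)
2 | 11111010
3 | 10001000
4 | 01010101

01010101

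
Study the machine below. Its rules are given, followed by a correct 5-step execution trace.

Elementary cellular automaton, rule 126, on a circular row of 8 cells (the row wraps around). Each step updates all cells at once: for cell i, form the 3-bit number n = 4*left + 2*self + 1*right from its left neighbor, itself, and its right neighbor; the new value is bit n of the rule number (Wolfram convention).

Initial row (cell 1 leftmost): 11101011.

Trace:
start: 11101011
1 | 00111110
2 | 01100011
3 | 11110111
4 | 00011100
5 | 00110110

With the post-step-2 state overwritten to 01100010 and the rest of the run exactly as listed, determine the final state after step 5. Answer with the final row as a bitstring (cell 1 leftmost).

00110110

state after step 2 := 01100010
3 | 11110111
4 | 00011100
5 | 00110110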